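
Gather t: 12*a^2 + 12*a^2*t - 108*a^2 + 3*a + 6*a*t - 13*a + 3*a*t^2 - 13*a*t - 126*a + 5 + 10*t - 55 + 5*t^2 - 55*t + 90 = -96*a^2 - 136*a + t^2*(3*a + 5) + t*(12*a^2 - 7*a - 45) + 40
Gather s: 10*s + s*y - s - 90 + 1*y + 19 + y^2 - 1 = s*(y + 9) + y^2 + y - 72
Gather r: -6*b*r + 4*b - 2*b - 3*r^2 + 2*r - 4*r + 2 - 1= 2*b - 3*r^2 + r*(-6*b - 2) + 1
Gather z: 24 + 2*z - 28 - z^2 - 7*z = -z^2 - 5*z - 4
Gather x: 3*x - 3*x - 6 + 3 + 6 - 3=0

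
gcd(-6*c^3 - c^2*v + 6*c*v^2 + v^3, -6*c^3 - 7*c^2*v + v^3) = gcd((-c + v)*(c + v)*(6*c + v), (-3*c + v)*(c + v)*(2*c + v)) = c + v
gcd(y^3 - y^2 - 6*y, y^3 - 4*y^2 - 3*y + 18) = y^2 - y - 6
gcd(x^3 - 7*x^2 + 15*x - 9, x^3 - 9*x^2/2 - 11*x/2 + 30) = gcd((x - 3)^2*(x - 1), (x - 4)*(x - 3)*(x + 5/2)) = x - 3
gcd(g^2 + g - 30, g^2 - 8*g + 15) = g - 5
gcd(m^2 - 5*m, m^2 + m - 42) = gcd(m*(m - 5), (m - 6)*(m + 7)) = 1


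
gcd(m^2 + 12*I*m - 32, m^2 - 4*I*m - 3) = 1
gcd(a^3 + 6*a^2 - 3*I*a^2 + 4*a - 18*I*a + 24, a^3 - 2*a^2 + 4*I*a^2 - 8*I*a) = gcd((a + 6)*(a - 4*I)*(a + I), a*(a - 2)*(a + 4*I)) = 1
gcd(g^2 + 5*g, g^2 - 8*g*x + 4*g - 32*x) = 1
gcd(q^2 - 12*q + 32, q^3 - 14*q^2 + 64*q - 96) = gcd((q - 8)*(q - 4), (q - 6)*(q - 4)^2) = q - 4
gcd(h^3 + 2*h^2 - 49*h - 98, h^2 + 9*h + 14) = h^2 + 9*h + 14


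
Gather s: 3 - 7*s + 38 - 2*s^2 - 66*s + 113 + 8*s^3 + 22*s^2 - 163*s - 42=8*s^3 + 20*s^2 - 236*s + 112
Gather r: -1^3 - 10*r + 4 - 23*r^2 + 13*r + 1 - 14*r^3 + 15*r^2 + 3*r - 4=-14*r^3 - 8*r^2 + 6*r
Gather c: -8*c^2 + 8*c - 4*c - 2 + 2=-8*c^2 + 4*c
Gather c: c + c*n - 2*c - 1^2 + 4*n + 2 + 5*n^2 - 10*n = c*(n - 1) + 5*n^2 - 6*n + 1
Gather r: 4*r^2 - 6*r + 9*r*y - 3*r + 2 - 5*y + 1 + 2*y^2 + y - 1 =4*r^2 + r*(9*y - 9) + 2*y^2 - 4*y + 2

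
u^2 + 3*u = u*(u + 3)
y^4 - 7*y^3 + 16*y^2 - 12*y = y*(y - 3)*(y - 2)^2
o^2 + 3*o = o*(o + 3)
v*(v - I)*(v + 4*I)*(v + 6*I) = v^4 + 9*I*v^3 - 14*v^2 + 24*I*v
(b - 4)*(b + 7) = b^2 + 3*b - 28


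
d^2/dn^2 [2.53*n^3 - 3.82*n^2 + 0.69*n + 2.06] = 15.18*n - 7.64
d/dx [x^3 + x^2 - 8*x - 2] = 3*x^2 + 2*x - 8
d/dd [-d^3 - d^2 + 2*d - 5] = -3*d^2 - 2*d + 2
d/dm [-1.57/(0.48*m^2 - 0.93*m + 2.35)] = (1.5072*m - 1.4601)/(0.48*m^2 - 0.93*m + 2.35)^2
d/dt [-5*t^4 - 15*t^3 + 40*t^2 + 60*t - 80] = -20*t^3 - 45*t^2 + 80*t + 60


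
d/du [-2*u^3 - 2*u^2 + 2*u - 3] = -6*u^2 - 4*u + 2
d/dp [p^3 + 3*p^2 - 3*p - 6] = 3*p^2 + 6*p - 3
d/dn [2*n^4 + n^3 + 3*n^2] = n*(8*n^2 + 3*n + 6)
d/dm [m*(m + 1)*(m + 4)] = 3*m^2 + 10*m + 4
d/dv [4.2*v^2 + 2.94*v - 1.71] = 8.4*v + 2.94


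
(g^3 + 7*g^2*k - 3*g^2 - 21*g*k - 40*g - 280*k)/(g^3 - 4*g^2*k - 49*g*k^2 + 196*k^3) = (g^2 - 3*g - 40)/(g^2 - 11*g*k + 28*k^2)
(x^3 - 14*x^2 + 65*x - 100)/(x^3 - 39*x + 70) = (x^2 - 9*x + 20)/(x^2 + 5*x - 14)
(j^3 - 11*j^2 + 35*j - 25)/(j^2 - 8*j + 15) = (j^2 - 6*j + 5)/(j - 3)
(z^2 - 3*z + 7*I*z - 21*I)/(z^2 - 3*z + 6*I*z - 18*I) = (z + 7*I)/(z + 6*I)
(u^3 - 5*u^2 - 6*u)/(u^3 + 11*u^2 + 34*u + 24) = u*(u - 6)/(u^2 + 10*u + 24)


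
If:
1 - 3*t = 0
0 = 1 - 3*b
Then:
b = 1/3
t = 1/3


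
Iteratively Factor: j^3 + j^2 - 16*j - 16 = (j - 4)*(j^2 + 5*j + 4) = (j - 4)*(j + 4)*(j + 1)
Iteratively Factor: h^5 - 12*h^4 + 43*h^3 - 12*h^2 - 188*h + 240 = (h + 2)*(h^4 - 14*h^3 + 71*h^2 - 154*h + 120) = (h - 3)*(h + 2)*(h^3 - 11*h^2 + 38*h - 40) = (h - 4)*(h - 3)*(h + 2)*(h^2 - 7*h + 10) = (h - 5)*(h - 4)*(h - 3)*(h + 2)*(h - 2)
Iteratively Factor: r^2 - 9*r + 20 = (r - 4)*(r - 5)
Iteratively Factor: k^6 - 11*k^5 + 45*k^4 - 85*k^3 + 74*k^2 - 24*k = (k - 1)*(k^5 - 10*k^4 + 35*k^3 - 50*k^2 + 24*k) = (k - 3)*(k - 1)*(k^4 - 7*k^3 + 14*k^2 - 8*k) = (k - 3)*(k - 2)*(k - 1)*(k^3 - 5*k^2 + 4*k) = (k - 3)*(k - 2)*(k - 1)^2*(k^2 - 4*k) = k*(k - 3)*(k - 2)*(k - 1)^2*(k - 4)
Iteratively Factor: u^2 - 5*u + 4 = (u - 4)*(u - 1)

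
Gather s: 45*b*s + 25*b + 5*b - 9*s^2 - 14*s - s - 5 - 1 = 30*b - 9*s^2 + s*(45*b - 15) - 6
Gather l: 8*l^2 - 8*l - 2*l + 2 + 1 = 8*l^2 - 10*l + 3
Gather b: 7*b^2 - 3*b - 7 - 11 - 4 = 7*b^2 - 3*b - 22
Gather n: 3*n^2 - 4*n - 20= 3*n^2 - 4*n - 20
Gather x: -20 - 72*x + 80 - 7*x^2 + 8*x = -7*x^2 - 64*x + 60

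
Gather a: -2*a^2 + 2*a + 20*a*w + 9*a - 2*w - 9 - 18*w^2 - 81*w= -2*a^2 + a*(20*w + 11) - 18*w^2 - 83*w - 9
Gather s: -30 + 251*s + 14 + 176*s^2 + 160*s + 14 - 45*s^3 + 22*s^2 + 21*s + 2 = -45*s^3 + 198*s^2 + 432*s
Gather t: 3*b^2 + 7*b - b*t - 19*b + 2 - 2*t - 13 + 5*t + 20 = 3*b^2 - 12*b + t*(3 - b) + 9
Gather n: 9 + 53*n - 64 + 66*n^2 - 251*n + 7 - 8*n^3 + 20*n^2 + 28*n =-8*n^3 + 86*n^2 - 170*n - 48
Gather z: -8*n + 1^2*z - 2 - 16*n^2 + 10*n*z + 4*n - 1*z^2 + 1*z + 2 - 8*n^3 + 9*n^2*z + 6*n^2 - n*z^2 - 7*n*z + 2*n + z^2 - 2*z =-8*n^3 - 10*n^2 - n*z^2 - 2*n + z*(9*n^2 + 3*n)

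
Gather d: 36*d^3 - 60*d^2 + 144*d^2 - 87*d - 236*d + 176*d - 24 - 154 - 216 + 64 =36*d^3 + 84*d^2 - 147*d - 330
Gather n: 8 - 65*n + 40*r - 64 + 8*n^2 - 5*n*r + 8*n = 8*n^2 + n*(-5*r - 57) + 40*r - 56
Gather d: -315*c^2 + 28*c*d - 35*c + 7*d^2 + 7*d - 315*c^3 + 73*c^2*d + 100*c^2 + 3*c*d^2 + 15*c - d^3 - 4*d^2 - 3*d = -315*c^3 - 215*c^2 - 20*c - d^3 + d^2*(3*c + 3) + d*(73*c^2 + 28*c + 4)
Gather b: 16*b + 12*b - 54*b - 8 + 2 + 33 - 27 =-26*b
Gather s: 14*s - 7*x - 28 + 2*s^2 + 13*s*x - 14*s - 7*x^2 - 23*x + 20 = 2*s^2 + 13*s*x - 7*x^2 - 30*x - 8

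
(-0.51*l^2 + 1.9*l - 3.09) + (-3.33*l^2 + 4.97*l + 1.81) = -3.84*l^2 + 6.87*l - 1.28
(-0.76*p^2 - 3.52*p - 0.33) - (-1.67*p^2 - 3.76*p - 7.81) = 0.91*p^2 + 0.24*p + 7.48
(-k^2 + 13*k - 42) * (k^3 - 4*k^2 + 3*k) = -k^5 + 17*k^4 - 97*k^3 + 207*k^2 - 126*k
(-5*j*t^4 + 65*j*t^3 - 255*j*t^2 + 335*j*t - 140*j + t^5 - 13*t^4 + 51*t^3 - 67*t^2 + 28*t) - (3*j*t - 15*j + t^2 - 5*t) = -5*j*t^4 + 65*j*t^3 - 255*j*t^2 + 332*j*t - 125*j + t^5 - 13*t^4 + 51*t^3 - 68*t^2 + 33*t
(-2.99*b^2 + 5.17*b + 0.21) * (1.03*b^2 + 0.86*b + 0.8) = -3.0797*b^4 + 2.7537*b^3 + 2.2705*b^2 + 4.3166*b + 0.168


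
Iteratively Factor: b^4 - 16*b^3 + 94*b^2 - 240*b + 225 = (b - 3)*(b^3 - 13*b^2 + 55*b - 75) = (b - 5)*(b - 3)*(b^2 - 8*b + 15) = (b - 5)*(b - 3)^2*(b - 5)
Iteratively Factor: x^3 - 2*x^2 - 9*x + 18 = (x - 3)*(x^2 + x - 6) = (x - 3)*(x + 3)*(x - 2)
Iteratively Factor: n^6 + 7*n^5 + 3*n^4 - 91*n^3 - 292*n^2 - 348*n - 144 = (n + 3)*(n^5 + 4*n^4 - 9*n^3 - 64*n^2 - 100*n - 48) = (n + 2)*(n + 3)*(n^4 + 2*n^3 - 13*n^2 - 38*n - 24) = (n + 1)*(n + 2)*(n + 3)*(n^3 + n^2 - 14*n - 24) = (n + 1)*(n + 2)*(n + 3)^2*(n^2 - 2*n - 8) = (n - 4)*(n + 1)*(n + 2)*(n + 3)^2*(n + 2)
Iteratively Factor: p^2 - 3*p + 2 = (p - 2)*(p - 1)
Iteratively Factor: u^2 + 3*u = (u)*(u + 3)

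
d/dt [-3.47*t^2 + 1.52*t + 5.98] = 1.52 - 6.94*t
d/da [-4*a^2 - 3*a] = -8*a - 3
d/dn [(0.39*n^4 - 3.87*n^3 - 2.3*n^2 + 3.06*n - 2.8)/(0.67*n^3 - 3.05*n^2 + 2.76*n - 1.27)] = (0.2613*n^6 - 2.379*n^5 + 16.5737*n^4 - 27.444*n^3 + 23.3577*n^2 - 11.238*n + 3.8418)/(0.4489*n^6 - 4.087*n^5 + 13.0009*n^4 - 18.5378*n^3 + 15.3646*n^2 - 7.0104*n + 1.6129)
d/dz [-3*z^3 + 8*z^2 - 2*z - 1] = -9*z^2 + 16*z - 2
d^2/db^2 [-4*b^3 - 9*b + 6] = -24*b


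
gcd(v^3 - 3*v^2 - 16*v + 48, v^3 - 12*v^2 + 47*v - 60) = v^2 - 7*v + 12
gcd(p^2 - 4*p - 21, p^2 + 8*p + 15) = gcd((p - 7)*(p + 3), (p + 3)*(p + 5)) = p + 3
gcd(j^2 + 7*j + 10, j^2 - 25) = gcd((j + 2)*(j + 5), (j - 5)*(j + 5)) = j + 5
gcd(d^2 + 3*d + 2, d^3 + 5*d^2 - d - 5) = d + 1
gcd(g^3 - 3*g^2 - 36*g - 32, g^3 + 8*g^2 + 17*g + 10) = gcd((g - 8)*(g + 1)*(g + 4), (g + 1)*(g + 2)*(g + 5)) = g + 1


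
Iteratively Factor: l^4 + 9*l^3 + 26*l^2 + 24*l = (l + 4)*(l^3 + 5*l^2 + 6*l) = (l + 2)*(l + 4)*(l^2 + 3*l) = (l + 2)*(l + 3)*(l + 4)*(l)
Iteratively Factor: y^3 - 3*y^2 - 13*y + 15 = (y - 5)*(y^2 + 2*y - 3) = (y - 5)*(y - 1)*(y + 3)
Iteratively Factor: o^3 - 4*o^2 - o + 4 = (o - 4)*(o^2 - 1) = (o - 4)*(o - 1)*(o + 1)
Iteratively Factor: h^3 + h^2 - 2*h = (h + 2)*(h^2 - h) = h*(h + 2)*(h - 1)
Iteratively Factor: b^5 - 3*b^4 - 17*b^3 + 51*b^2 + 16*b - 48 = (b - 3)*(b^4 - 17*b^2 + 16) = (b - 4)*(b - 3)*(b^3 + 4*b^2 - b - 4) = (b - 4)*(b - 3)*(b + 1)*(b^2 + 3*b - 4) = (b - 4)*(b - 3)*(b - 1)*(b + 1)*(b + 4)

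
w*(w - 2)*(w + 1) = w^3 - w^2 - 2*w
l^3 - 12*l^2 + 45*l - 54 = (l - 6)*(l - 3)^2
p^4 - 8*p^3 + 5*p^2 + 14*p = p*(p - 7)*(p - 2)*(p + 1)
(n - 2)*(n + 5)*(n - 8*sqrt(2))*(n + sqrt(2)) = n^4 - 7*sqrt(2)*n^3 + 3*n^3 - 21*sqrt(2)*n^2 - 26*n^2 - 48*n + 70*sqrt(2)*n + 160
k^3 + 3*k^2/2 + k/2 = k*(k + 1/2)*(k + 1)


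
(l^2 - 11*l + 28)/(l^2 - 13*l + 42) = (l - 4)/(l - 6)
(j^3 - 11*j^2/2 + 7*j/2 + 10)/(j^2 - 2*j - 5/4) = 2*(j^2 - 3*j - 4)/(2*j + 1)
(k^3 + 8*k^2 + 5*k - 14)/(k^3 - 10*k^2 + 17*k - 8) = (k^2 + 9*k + 14)/(k^2 - 9*k + 8)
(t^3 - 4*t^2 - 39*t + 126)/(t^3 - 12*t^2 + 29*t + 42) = (t^2 + 3*t - 18)/(t^2 - 5*t - 6)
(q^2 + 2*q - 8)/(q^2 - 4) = (q + 4)/(q + 2)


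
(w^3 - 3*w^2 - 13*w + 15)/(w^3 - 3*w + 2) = (w^2 - 2*w - 15)/(w^2 + w - 2)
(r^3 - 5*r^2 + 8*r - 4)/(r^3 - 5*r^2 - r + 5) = (r^2 - 4*r + 4)/(r^2 - 4*r - 5)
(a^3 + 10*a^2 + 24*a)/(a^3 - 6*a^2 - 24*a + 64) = a*(a + 6)/(a^2 - 10*a + 16)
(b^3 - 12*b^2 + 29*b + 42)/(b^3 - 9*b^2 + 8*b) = (b^3 - 12*b^2 + 29*b + 42)/(b*(b^2 - 9*b + 8))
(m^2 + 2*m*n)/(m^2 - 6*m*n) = (m + 2*n)/(m - 6*n)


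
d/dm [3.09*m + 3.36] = 3.09000000000000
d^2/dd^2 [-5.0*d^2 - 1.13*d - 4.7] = -10.0000000000000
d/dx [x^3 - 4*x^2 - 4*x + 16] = 3*x^2 - 8*x - 4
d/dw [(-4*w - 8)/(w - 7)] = 36/(w - 7)^2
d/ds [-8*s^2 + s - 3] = 1 - 16*s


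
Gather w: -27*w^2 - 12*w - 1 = -27*w^2 - 12*w - 1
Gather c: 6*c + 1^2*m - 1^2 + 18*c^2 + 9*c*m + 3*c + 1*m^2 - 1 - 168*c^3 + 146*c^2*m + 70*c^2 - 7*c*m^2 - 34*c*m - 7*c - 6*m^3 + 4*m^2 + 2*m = -168*c^3 + c^2*(146*m + 88) + c*(-7*m^2 - 25*m + 2) - 6*m^3 + 5*m^2 + 3*m - 2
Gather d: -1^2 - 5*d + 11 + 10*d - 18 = 5*d - 8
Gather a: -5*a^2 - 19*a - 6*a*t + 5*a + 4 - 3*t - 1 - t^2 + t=-5*a^2 + a*(-6*t - 14) - t^2 - 2*t + 3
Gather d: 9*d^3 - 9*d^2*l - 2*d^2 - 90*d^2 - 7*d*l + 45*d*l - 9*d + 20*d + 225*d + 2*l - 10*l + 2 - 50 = 9*d^3 + d^2*(-9*l - 92) + d*(38*l + 236) - 8*l - 48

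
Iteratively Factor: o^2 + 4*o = (o)*(o + 4)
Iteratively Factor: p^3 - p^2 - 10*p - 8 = (p - 4)*(p^2 + 3*p + 2) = (p - 4)*(p + 2)*(p + 1)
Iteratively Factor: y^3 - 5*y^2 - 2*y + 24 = (y - 4)*(y^2 - y - 6) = (y - 4)*(y - 3)*(y + 2)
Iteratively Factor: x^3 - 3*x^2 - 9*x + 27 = (x + 3)*(x^2 - 6*x + 9) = (x - 3)*(x + 3)*(x - 3)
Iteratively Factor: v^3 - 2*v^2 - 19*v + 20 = (v + 4)*(v^2 - 6*v + 5) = (v - 5)*(v + 4)*(v - 1)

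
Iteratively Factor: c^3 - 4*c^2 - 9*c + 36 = (c - 3)*(c^2 - c - 12) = (c - 4)*(c - 3)*(c + 3)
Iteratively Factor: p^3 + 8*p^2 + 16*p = (p + 4)*(p^2 + 4*p) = p*(p + 4)*(p + 4)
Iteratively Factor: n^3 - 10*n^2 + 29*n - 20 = (n - 4)*(n^2 - 6*n + 5) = (n - 4)*(n - 1)*(n - 5)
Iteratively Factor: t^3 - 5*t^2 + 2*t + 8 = (t - 2)*(t^2 - 3*t - 4) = (t - 2)*(t + 1)*(t - 4)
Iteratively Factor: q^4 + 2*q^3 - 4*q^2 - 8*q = (q - 2)*(q^3 + 4*q^2 + 4*q) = (q - 2)*(q + 2)*(q^2 + 2*q) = q*(q - 2)*(q + 2)*(q + 2)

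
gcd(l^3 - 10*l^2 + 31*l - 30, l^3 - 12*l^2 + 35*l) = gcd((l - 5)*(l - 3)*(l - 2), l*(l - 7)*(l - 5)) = l - 5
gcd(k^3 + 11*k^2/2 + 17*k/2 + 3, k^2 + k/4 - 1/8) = k + 1/2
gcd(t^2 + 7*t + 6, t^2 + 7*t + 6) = t^2 + 7*t + 6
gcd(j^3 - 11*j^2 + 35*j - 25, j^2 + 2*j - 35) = j - 5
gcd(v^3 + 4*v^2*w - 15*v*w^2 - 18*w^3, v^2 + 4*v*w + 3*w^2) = v + w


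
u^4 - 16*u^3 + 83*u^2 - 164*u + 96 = (u - 8)*(u - 4)*(u - 3)*(u - 1)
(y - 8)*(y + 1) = y^2 - 7*y - 8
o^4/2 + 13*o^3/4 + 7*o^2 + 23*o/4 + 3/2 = (o/2 + 1)*(o + 1/2)*(o + 1)*(o + 3)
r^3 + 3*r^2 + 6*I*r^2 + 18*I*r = r*(r + 3)*(r + 6*I)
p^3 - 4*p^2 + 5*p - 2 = (p - 2)*(p - 1)^2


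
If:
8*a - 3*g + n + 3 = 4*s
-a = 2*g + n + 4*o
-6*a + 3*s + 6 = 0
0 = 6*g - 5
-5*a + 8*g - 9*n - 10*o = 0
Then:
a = 793/30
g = 5/6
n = -17/2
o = -49/10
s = 763/15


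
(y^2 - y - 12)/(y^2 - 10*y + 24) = (y + 3)/(y - 6)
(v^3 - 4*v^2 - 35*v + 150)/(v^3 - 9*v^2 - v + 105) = (v^2 + v - 30)/(v^2 - 4*v - 21)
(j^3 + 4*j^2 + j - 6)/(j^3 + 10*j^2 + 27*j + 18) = (j^2 + j - 2)/(j^2 + 7*j + 6)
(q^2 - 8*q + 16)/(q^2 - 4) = (q^2 - 8*q + 16)/(q^2 - 4)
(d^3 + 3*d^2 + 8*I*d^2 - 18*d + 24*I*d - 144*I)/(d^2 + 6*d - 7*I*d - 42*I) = (d^2 + d*(-3 + 8*I) - 24*I)/(d - 7*I)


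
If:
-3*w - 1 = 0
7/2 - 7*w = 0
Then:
No Solution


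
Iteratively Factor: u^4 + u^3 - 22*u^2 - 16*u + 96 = (u - 4)*(u^3 + 5*u^2 - 2*u - 24) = (u - 4)*(u + 4)*(u^2 + u - 6) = (u - 4)*(u + 3)*(u + 4)*(u - 2)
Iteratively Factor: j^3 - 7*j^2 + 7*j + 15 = (j - 3)*(j^2 - 4*j - 5) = (j - 3)*(j + 1)*(j - 5)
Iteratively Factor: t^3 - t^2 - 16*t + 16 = (t - 1)*(t^2 - 16) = (t - 4)*(t - 1)*(t + 4)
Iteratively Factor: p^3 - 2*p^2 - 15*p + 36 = (p - 3)*(p^2 + p - 12) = (p - 3)^2*(p + 4)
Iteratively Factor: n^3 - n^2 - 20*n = (n + 4)*(n^2 - 5*n) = (n - 5)*(n + 4)*(n)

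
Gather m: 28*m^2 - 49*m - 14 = 28*m^2 - 49*m - 14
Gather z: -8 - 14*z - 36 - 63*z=-77*z - 44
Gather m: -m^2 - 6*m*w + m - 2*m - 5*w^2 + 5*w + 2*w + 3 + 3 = -m^2 + m*(-6*w - 1) - 5*w^2 + 7*w + 6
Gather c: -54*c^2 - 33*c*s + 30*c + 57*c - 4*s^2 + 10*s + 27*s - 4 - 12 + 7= -54*c^2 + c*(87 - 33*s) - 4*s^2 + 37*s - 9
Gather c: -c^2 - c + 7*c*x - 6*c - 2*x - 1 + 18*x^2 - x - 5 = -c^2 + c*(7*x - 7) + 18*x^2 - 3*x - 6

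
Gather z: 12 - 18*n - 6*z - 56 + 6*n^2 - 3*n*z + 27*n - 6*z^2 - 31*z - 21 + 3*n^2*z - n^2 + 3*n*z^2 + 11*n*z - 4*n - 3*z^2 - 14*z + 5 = 5*n^2 + 5*n + z^2*(3*n - 9) + z*(3*n^2 + 8*n - 51) - 60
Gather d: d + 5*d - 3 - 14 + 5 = 6*d - 12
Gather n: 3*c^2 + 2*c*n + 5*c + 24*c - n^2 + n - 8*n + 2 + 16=3*c^2 + 29*c - n^2 + n*(2*c - 7) + 18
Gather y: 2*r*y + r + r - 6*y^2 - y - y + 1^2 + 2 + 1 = 2*r - 6*y^2 + y*(2*r - 2) + 4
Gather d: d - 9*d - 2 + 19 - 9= 8 - 8*d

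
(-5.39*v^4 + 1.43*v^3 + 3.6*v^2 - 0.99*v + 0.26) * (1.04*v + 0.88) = -5.6056*v^5 - 3.256*v^4 + 5.0024*v^3 + 2.1384*v^2 - 0.6008*v + 0.2288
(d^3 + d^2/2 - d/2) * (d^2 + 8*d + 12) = d^5 + 17*d^4/2 + 31*d^3/2 + 2*d^2 - 6*d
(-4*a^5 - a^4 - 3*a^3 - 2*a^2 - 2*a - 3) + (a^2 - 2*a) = -4*a^5 - a^4 - 3*a^3 - a^2 - 4*a - 3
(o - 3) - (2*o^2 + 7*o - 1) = -2*o^2 - 6*o - 2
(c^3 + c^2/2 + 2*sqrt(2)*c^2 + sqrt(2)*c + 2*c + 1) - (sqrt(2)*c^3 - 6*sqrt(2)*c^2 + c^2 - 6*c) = -sqrt(2)*c^3 + c^3 - c^2/2 + 8*sqrt(2)*c^2 + sqrt(2)*c + 8*c + 1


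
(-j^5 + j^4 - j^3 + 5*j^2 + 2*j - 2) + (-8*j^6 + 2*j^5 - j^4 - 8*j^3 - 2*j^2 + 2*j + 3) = -8*j^6 + j^5 - 9*j^3 + 3*j^2 + 4*j + 1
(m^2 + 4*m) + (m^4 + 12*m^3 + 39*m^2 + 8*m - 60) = m^4 + 12*m^3 + 40*m^2 + 12*m - 60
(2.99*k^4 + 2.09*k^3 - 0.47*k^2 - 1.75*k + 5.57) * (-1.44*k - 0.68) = -4.3056*k^5 - 5.0428*k^4 - 0.7444*k^3 + 2.8396*k^2 - 6.8308*k - 3.7876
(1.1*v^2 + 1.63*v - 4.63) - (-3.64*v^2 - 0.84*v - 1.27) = 4.74*v^2 + 2.47*v - 3.36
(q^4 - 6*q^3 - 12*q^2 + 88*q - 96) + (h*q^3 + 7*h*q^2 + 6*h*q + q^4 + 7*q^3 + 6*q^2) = h*q^3 + 7*h*q^2 + 6*h*q + 2*q^4 + q^3 - 6*q^2 + 88*q - 96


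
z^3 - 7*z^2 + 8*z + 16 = (z - 4)^2*(z + 1)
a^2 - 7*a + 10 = (a - 5)*(a - 2)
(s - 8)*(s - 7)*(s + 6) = s^3 - 9*s^2 - 34*s + 336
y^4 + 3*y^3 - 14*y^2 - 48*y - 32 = (y - 4)*(y + 1)*(y + 2)*(y + 4)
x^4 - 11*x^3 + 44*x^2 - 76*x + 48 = (x - 4)*(x - 3)*(x - 2)^2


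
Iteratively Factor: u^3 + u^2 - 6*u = (u)*(u^2 + u - 6) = u*(u - 2)*(u + 3)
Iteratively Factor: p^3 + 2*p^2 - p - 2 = (p + 2)*(p^2 - 1) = (p - 1)*(p + 2)*(p + 1)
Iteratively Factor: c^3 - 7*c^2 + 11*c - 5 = (c - 1)*(c^2 - 6*c + 5) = (c - 5)*(c - 1)*(c - 1)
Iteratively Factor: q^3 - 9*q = (q)*(q^2 - 9) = q*(q - 3)*(q + 3)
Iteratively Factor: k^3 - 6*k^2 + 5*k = (k)*(k^2 - 6*k + 5) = k*(k - 1)*(k - 5)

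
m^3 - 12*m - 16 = (m - 4)*(m + 2)^2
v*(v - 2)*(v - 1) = v^3 - 3*v^2 + 2*v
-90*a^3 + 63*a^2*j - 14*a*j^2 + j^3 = (-6*a + j)*(-5*a + j)*(-3*a + j)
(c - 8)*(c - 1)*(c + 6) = c^3 - 3*c^2 - 46*c + 48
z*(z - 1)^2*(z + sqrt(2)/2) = z^4 - 2*z^3 + sqrt(2)*z^3/2 - sqrt(2)*z^2 + z^2 + sqrt(2)*z/2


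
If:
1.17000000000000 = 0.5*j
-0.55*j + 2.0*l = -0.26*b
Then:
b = 4.95 - 7.69230769230769*l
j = 2.34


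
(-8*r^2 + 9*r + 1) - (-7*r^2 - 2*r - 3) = -r^2 + 11*r + 4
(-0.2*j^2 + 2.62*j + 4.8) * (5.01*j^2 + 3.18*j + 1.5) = -1.002*j^4 + 12.4902*j^3 + 32.0796*j^2 + 19.194*j + 7.2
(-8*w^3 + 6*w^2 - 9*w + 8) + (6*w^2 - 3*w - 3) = -8*w^3 + 12*w^2 - 12*w + 5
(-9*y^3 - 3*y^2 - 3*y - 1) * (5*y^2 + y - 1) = -45*y^5 - 24*y^4 - 9*y^3 - 5*y^2 + 2*y + 1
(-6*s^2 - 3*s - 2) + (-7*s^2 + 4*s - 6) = -13*s^2 + s - 8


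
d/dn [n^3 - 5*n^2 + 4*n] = 3*n^2 - 10*n + 4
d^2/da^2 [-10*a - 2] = 0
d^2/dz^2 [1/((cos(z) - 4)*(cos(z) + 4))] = 2*(-2*sin(z)^4 + 33*sin(z)^2 - 15)/((cos(z) - 4)^3*(cos(z) + 4)^3)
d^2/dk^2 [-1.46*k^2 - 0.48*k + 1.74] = -2.92000000000000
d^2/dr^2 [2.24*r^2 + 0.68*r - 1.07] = 4.48000000000000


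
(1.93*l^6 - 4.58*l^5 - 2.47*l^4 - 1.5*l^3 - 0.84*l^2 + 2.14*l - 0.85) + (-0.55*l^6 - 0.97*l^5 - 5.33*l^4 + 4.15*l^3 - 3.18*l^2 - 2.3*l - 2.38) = 1.38*l^6 - 5.55*l^5 - 7.8*l^4 + 2.65*l^3 - 4.02*l^2 - 0.16*l - 3.23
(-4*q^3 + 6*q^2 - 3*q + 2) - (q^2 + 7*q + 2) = -4*q^3 + 5*q^2 - 10*q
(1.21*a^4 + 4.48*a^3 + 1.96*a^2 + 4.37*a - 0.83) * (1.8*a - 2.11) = 2.178*a^5 + 5.5109*a^4 - 5.9248*a^3 + 3.7304*a^2 - 10.7147*a + 1.7513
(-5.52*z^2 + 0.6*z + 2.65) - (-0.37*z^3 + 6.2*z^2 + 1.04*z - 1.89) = 0.37*z^3 - 11.72*z^2 - 0.44*z + 4.54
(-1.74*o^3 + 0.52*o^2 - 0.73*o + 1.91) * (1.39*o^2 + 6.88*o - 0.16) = -2.4186*o^5 - 11.2484*o^4 + 2.8413*o^3 - 2.4507*o^2 + 13.2576*o - 0.3056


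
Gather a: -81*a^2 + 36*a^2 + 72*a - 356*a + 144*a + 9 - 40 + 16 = -45*a^2 - 140*a - 15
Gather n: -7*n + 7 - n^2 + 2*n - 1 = -n^2 - 5*n + 6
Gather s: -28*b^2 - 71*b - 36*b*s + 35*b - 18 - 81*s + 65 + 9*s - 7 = -28*b^2 - 36*b + s*(-36*b - 72) + 40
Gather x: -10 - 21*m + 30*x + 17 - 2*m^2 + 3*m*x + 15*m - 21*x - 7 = -2*m^2 - 6*m + x*(3*m + 9)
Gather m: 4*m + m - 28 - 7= 5*m - 35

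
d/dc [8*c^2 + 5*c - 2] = 16*c + 5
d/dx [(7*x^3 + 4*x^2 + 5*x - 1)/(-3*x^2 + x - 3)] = (-21*x^4 + 14*x^3 - 44*x^2 - 30*x - 14)/(9*x^4 - 6*x^3 + 19*x^2 - 6*x + 9)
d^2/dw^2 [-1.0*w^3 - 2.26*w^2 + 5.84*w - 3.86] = -6.0*w - 4.52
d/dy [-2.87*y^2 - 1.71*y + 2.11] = -5.74*y - 1.71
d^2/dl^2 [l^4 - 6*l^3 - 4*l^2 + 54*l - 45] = 12*l^2 - 36*l - 8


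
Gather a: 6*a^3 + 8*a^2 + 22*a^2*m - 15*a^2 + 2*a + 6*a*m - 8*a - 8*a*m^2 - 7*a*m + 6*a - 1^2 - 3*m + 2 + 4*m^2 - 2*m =6*a^3 + a^2*(22*m - 7) + a*(-8*m^2 - m) + 4*m^2 - 5*m + 1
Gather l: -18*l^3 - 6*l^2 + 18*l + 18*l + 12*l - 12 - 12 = -18*l^3 - 6*l^2 + 48*l - 24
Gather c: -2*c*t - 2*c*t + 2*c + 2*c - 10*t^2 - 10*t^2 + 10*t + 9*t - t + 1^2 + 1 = c*(4 - 4*t) - 20*t^2 + 18*t + 2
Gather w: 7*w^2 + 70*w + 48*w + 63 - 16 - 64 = 7*w^2 + 118*w - 17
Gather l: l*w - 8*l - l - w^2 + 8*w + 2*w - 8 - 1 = l*(w - 9) - w^2 + 10*w - 9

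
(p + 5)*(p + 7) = p^2 + 12*p + 35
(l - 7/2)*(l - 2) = l^2 - 11*l/2 + 7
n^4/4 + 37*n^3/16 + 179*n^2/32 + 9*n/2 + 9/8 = (n/2 + 1/4)*(n/2 + 1)*(n + 3/4)*(n + 6)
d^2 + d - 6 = (d - 2)*(d + 3)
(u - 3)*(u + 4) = u^2 + u - 12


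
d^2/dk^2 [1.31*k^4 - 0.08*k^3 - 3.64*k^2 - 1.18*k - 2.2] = 15.72*k^2 - 0.48*k - 7.28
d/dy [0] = 0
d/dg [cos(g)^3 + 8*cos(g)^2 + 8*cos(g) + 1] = (3*sin(g)^2 - 16*cos(g) - 11)*sin(g)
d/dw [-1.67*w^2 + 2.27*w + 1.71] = 2.27 - 3.34*w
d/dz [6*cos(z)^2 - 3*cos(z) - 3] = 3*(1 - 4*cos(z))*sin(z)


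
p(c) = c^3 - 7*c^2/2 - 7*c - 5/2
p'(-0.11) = -6.19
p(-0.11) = -1.77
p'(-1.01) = 3.13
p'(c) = 3*c^2 - 7*c - 7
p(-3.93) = -89.75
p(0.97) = -11.67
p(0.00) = -2.50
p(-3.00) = -40.00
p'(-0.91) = 1.85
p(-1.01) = -0.03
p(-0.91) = 0.22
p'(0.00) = -7.00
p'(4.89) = 30.51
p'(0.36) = -9.13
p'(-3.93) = 66.84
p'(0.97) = -10.97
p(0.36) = -5.43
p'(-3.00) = 41.00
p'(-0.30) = -4.63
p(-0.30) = -0.74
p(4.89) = -3.49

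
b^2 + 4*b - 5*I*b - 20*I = (b + 4)*(b - 5*I)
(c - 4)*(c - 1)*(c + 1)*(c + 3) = c^4 - c^3 - 13*c^2 + c + 12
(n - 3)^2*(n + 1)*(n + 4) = n^4 - n^3 - 17*n^2 + 21*n + 36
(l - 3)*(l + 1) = l^2 - 2*l - 3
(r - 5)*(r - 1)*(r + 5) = r^3 - r^2 - 25*r + 25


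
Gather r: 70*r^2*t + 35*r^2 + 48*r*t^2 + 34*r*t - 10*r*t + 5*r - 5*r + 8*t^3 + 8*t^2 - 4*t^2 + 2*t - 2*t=r^2*(70*t + 35) + r*(48*t^2 + 24*t) + 8*t^3 + 4*t^2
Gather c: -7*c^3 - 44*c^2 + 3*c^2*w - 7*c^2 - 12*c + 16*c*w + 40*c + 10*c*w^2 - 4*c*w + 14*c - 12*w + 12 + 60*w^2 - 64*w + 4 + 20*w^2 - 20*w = -7*c^3 + c^2*(3*w - 51) + c*(10*w^2 + 12*w + 42) + 80*w^2 - 96*w + 16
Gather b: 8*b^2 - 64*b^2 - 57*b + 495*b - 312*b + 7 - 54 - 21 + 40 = -56*b^2 + 126*b - 28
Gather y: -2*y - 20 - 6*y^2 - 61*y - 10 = -6*y^2 - 63*y - 30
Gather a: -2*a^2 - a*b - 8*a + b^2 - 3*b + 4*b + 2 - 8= -2*a^2 + a*(-b - 8) + b^2 + b - 6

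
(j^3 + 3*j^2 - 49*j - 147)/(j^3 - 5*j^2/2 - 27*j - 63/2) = 2*(j + 7)/(2*j + 3)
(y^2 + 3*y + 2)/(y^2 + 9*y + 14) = (y + 1)/(y + 7)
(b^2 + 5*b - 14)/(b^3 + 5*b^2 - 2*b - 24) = (b + 7)/(b^2 + 7*b + 12)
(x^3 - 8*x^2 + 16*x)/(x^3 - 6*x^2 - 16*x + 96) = x*(x - 4)/(x^2 - 2*x - 24)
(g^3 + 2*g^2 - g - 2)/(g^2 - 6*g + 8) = (g^3 + 2*g^2 - g - 2)/(g^2 - 6*g + 8)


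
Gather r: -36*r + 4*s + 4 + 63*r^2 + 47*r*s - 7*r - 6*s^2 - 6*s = 63*r^2 + r*(47*s - 43) - 6*s^2 - 2*s + 4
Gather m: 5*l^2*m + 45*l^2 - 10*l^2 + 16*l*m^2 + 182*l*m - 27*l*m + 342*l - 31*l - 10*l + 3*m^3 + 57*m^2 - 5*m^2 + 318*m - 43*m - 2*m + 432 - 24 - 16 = 35*l^2 + 301*l + 3*m^3 + m^2*(16*l + 52) + m*(5*l^2 + 155*l + 273) + 392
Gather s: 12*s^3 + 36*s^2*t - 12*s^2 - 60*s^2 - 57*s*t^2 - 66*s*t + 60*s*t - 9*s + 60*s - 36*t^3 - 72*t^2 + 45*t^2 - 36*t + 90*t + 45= 12*s^3 + s^2*(36*t - 72) + s*(-57*t^2 - 6*t + 51) - 36*t^3 - 27*t^2 + 54*t + 45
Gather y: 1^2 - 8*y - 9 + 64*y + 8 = 56*y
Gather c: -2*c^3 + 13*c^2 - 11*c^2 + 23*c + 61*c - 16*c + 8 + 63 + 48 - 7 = -2*c^3 + 2*c^2 + 68*c + 112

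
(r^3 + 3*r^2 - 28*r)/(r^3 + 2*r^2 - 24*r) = (r + 7)/(r + 6)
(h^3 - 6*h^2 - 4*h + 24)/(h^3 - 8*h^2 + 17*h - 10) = (h^2 - 4*h - 12)/(h^2 - 6*h + 5)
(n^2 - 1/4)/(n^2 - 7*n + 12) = (n^2 - 1/4)/(n^2 - 7*n + 12)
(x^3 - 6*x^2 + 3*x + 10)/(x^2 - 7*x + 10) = x + 1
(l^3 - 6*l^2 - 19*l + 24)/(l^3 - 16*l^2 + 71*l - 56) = (l + 3)/(l - 7)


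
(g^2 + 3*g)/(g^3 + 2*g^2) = (g + 3)/(g*(g + 2))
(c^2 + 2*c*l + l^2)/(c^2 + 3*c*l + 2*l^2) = (c + l)/(c + 2*l)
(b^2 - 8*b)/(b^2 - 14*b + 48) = b/(b - 6)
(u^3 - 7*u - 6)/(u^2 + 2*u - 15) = (u^2 + 3*u + 2)/(u + 5)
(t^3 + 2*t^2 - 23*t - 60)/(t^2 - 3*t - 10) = (t^2 + 7*t + 12)/(t + 2)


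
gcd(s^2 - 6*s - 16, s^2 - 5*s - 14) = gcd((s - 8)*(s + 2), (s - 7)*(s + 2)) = s + 2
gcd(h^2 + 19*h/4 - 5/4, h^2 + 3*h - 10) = h + 5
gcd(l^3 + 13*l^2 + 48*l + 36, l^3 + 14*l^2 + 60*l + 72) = l^2 + 12*l + 36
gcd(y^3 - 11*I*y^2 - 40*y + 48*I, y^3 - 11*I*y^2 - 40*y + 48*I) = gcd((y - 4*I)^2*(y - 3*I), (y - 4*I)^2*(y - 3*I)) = y^3 - 11*I*y^2 - 40*y + 48*I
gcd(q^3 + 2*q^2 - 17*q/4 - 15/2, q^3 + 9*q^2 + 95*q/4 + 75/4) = q^2 + 4*q + 15/4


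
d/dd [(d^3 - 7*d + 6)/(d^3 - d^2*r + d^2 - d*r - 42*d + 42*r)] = ((3*d^2 - 7)*(d^3 - d^2*r + d^2 - d*r - 42*d + 42*r) + (d^3 - 7*d + 6)*(-3*d^2 + 2*d*r - 2*d + r + 42))/(d^3 - d^2*r + d^2 - d*r - 42*d + 42*r)^2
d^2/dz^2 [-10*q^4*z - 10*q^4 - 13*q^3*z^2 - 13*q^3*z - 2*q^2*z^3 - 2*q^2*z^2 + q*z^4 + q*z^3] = 2*q*(-13*q^2 - 6*q*z - 2*q + 6*z^2 + 3*z)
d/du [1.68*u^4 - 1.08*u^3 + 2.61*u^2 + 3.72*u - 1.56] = 6.72*u^3 - 3.24*u^2 + 5.22*u + 3.72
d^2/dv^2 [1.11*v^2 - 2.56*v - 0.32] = 2.22000000000000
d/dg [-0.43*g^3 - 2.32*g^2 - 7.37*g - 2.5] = -1.29*g^2 - 4.64*g - 7.37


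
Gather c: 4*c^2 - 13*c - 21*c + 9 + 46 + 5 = 4*c^2 - 34*c + 60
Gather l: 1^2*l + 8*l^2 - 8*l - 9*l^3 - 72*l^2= -9*l^3 - 64*l^2 - 7*l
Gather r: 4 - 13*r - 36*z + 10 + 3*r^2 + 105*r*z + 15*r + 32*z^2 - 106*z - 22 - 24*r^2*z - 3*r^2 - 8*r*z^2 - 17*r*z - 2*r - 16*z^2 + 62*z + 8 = -24*r^2*z + r*(-8*z^2 + 88*z) + 16*z^2 - 80*z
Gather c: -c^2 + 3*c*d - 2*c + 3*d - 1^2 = -c^2 + c*(3*d - 2) + 3*d - 1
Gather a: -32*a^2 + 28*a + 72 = -32*a^2 + 28*a + 72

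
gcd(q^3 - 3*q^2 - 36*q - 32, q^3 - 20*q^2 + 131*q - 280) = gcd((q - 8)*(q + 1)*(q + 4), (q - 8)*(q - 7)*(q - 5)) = q - 8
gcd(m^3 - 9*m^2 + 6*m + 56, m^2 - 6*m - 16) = m + 2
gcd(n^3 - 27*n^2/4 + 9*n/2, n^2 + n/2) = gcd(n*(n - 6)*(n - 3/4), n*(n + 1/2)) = n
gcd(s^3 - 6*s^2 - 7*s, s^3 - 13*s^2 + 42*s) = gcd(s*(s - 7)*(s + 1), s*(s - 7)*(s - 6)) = s^2 - 7*s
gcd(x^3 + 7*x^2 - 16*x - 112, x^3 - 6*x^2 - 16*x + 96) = x^2 - 16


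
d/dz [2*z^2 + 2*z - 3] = 4*z + 2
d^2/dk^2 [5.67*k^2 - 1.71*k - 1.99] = 11.3400000000000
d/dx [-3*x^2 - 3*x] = -6*x - 3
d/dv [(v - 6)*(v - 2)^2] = (v - 2)*(3*v - 14)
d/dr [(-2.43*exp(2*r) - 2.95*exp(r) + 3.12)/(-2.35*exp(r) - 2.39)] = (5.7105*exp(2*r) + 11.6154*exp(r) + 14.3825)*exp(r)/(5.5225*exp(2*r) + 11.233*exp(r) + 5.7121)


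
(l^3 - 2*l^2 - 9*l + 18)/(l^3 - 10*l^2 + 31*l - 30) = (l + 3)/(l - 5)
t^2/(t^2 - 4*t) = t/(t - 4)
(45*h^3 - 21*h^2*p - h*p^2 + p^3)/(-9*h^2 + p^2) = (-15*h^2 + 2*h*p + p^2)/(3*h + p)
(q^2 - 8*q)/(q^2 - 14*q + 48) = q/(q - 6)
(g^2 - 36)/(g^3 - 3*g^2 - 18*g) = (g + 6)/(g*(g + 3))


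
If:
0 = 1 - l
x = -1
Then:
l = 1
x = -1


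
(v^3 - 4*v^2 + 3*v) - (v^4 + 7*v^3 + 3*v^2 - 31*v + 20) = -v^4 - 6*v^3 - 7*v^2 + 34*v - 20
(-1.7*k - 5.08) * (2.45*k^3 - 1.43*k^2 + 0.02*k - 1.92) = -4.165*k^4 - 10.015*k^3 + 7.2304*k^2 + 3.1624*k + 9.7536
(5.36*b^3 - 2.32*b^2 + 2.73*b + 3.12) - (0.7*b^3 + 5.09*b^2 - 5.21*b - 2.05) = 4.66*b^3 - 7.41*b^2 + 7.94*b + 5.17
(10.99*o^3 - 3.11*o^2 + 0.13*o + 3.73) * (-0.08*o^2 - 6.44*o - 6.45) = -0.8792*o^5 - 70.5268*o^4 - 50.8675*o^3 + 18.9239*o^2 - 24.8597*o - 24.0585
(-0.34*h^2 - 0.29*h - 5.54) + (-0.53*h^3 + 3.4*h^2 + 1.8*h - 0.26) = -0.53*h^3 + 3.06*h^2 + 1.51*h - 5.8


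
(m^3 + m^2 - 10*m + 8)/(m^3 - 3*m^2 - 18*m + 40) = (m - 1)/(m - 5)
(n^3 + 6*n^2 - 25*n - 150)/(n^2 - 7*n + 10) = (n^2 + 11*n + 30)/(n - 2)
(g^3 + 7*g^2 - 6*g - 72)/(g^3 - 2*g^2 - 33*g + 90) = (g + 4)/(g - 5)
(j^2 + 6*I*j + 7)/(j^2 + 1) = (j + 7*I)/(j + I)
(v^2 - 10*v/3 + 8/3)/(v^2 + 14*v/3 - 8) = (v - 2)/(v + 6)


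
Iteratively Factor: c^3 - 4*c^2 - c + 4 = (c + 1)*(c^2 - 5*c + 4) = (c - 4)*(c + 1)*(c - 1)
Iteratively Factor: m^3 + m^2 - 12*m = (m + 4)*(m^2 - 3*m) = (m - 3)*(m + 4)*(m)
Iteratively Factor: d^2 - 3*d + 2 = (d - 1)*(d - 2)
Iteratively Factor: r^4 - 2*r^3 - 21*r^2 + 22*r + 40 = (r + 4)*(r^3 - 6*r^2 + 3*r + 10) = (r - 2)*(r + 4)*(r^2 - 4*r - 5) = (r - 2)*(r + 1)*(r + 4)*(r - 5)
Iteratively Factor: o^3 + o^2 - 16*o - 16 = (o - 4)*(o^2 + 5*o + 4) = (o - 4)*(o + 4)*(o + 1)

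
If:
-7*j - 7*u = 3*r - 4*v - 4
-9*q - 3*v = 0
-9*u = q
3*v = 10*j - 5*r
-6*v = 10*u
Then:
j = 4/13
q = 0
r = 8/13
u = 0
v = 0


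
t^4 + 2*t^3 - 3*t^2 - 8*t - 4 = (t - 2)*(t + 1)^2*(t + 2)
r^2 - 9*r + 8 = (r - 8)*(r - 1)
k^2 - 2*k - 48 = (k - 8)*(k + 6)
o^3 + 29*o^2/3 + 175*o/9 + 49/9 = (o + 1/3)*(o + 7/3)*(o + 7)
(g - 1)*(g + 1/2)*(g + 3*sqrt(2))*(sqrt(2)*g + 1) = sqrt(2)*g^4 - sqrt(2)*g^3/2 + 7*g^3 - 7*g^2/2 + 5*sqrt(2)*g^2/2 - 7*g/2 - 3*sqrt(2)*g/2 - 3*sqrt(2)/2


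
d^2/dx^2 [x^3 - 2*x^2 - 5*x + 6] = 6*x - 4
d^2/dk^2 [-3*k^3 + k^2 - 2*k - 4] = 2 - 18*k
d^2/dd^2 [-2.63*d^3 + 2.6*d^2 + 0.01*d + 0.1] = 5.2 - 15.78*d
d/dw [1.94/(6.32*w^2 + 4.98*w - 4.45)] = (-24.5216*w - 9.6612)/(6.32*w^2 + 4.98*w - 4.45)^2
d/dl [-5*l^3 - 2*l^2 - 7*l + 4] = -15*l^2 - 4*l - 7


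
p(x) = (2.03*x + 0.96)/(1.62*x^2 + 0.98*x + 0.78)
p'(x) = (-3.24*x - 0.98)*(2.03*x + 0.96)/(1.62*x^2 + 0.98*x + 0.78)^2 + 2.03/(1.62*x^2 + 0.98*x + 0.78)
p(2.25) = 0.49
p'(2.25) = -0.18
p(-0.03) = 1.20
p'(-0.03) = 1.30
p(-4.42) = -0.29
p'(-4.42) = -0.06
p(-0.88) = -0.71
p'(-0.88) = 0.61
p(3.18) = 0.37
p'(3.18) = -0.10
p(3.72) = 0.32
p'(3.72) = -0.08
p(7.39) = 0.17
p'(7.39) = -0.02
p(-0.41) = 0.20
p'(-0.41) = 3.23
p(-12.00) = -0.11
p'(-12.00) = -0.01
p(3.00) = 0.39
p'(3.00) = -0.11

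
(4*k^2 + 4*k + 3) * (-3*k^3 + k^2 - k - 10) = -12*k^5 - 8*k^4 - 9*k^3 - 41*k^2 - 43*k - 30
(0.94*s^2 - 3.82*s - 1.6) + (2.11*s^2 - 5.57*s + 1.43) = 3.05*s^2 - 9.39*s - 0.17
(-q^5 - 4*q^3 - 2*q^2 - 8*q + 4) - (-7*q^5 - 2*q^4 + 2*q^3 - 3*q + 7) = 6*q^5 + 2*q^4 - 6*q^3 - 2*q^2 - 5*q - 3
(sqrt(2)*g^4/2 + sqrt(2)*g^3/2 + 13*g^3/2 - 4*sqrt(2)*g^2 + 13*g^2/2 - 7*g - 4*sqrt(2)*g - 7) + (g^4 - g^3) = sqrt(2)*g^4/2 + g^4 + sqrt(2)*g^3/2 + 11*g^3/2 - 4*sqrt(2)*g^2 + 13*g^2/2 - 7*g - 4*sqrt(2)*g - 7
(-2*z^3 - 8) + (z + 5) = -2*z^3 + z - 3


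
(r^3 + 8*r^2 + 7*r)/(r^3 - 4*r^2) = (r^2 + 8*r + 7)/(r*(r - 4))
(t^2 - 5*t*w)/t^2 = (t - 5*w)/t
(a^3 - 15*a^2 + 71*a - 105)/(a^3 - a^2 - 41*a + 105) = (a - 7)/(a + 7)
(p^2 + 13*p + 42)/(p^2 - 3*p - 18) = (p^2 + 13*p + 42)/(p^2 - 3*p - 18)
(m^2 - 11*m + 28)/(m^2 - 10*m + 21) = (m - 4)/(m - 3)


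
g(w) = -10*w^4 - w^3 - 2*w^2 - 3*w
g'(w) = -40*w^3 - 3*w^2 - 4*w - 3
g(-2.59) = -438.26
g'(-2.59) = 682.19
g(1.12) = -23.01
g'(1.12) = -67.44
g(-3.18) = -1001.13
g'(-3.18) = 1265.68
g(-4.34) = -3490.70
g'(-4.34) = 3227.71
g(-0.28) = 0.64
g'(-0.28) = -1.24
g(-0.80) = -2.46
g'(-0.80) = 18.76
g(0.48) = -2.54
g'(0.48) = -10.03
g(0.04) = -0.12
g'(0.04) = -3.17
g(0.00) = 0.00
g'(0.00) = -3.00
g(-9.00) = -65016.00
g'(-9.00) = 28950.00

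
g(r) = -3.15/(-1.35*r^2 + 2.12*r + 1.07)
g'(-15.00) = 0.00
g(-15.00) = 0.01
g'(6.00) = -0.04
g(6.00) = 0.09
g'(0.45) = 0.93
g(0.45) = -1.80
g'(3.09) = -0.71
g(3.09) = 0.60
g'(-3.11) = 0.10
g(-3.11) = 0.17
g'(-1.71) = 0.50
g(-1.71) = 0.48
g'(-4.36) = 0.04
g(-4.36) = 0.09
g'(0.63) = 0.38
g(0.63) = -1.68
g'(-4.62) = 0.03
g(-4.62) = 0.08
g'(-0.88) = 4.18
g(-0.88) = 1.71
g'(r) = -3.15*(2.7*r - 2.12)/(-1.35*r^2 + 2.12*r + 1.07)^2 = (6.678 - 8.505*r)/(-1.35*r^2 + 2.12*r + 1.07)^2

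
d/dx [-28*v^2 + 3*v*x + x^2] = 3*v + 2*x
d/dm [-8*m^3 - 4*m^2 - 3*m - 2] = -24*m^2 - 8*m - 3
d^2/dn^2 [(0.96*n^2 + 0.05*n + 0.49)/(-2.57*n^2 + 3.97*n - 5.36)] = (-20.250058*n^3 + 59.926746*n^2 + 34.129086*n - 59.234738)/(16.974593*n^6 - 78.664359*n^5 + 227.723331*n^4 - 390.696037*n^3 + 474.940488*n^2 - 342.169536*n + 153.990656)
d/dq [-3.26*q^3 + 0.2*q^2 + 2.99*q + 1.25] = -9.78*q^2 + 0.4*q + 2.99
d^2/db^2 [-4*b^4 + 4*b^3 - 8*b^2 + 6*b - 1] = -48*b^2 + 24*b - 16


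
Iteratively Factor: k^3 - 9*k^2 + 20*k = (k)*(k^2 - 9*k + 20) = k*(k - 5)*(k - 4)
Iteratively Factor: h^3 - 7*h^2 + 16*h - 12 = (h - 3)*(h^2 - 4*h + 4) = (h - 3)*(h - 2)*(h - 2)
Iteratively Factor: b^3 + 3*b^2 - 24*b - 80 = (b + 4)*(b^2 - b - 20) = (b - 5)*(b + 4)*(b + 4)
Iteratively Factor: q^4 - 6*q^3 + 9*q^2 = (q)*(q^3 - 6*q^2 + 9*q) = q*(q - 3)*(q^2 - 3*q) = q*(q - 3)^2*(q)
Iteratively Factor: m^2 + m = (m)*(m + 1)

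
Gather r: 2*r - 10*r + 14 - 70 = -8*r - 56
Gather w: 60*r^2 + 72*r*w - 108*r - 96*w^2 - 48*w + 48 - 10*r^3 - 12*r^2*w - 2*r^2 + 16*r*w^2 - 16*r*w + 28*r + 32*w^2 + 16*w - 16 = -10*r^3 + 58*r^2 - 80*r + w^2*(16*r - 64) + w*(-12*r^2 + 56*r - 32) + 32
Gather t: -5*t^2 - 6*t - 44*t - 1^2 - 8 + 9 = -5*t^2 - 50*t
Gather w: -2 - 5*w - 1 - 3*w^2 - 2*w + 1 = -3*w^2 - 7*w - 2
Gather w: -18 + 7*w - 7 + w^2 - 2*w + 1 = w^2 + 5*w - 24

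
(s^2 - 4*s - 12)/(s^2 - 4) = (s - 6)/(s - 2)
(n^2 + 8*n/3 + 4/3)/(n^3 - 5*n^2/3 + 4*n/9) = 3*(3*n^2 + 8*n + 4)/(n*(9*n^2 - 15*n + 4))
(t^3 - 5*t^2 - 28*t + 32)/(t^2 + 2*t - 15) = (t^3 - 5*t^2 - 28*t + 32)/(t^2 + 2*t - 15)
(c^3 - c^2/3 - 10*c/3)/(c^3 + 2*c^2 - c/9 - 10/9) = 3*c*(c - 2)/(3*c^2 + c - 2)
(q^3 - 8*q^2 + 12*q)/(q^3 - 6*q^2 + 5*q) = (q^2 - 8*q + 12)/(q^2 - 6*q + 5)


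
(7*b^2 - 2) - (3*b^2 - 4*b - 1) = 4*b^2 + 4*b - 1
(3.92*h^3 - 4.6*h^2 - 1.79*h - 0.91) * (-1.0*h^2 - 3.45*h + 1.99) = -3.92*h^5 - 8.924*h^4 + 25.4608*h^3 - 2.0685*h^2 - 0.4226*h - 1.8109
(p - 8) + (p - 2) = 2*p - 10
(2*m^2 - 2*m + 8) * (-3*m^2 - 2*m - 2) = -6*m^4 + 2*m^3 - 24*m^2 - 12*m - 16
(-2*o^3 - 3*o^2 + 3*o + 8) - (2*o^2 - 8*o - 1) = -2*o^3 - 5*o^2 + 11*o + 9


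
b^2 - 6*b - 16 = (b - 8)*(b + 2)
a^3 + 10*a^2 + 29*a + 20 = (a + 1)*(a + 4)*(a + 5)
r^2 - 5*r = r*(r - 5)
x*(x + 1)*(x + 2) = x^3 + 3*x^2 + 2*x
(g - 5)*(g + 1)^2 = g^3 - 3*g^2 - 9*g - 5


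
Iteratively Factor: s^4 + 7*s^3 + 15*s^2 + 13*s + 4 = (s + 4)*(s^3 + 3*s^2 + 3*s + 1) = (s + 1)*(s + 4)*(s^2 + 2*s + 1) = (s + 1)^2*(s + 4)*(s + 1)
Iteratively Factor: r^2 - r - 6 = (r + 2)*(r - 3)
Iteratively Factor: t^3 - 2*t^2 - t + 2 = (t - 1)*(t^2 - t - 2) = (t - 2)*(t - 1)*(t + 1)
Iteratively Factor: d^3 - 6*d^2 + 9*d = (d - 3)*(d^2 - 3*d) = d*(d - 3)*(d - 3)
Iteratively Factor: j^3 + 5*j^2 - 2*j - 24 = (j + 3)*(j^2 + 2*j - 8) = (j + 3)*(j + 4)*(j - 2)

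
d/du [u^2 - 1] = 2*u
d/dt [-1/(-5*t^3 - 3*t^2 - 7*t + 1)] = (-15*t^2 - 6*t - 7)/(5*t^3 + 3*t^2 + 7*t - 1)^2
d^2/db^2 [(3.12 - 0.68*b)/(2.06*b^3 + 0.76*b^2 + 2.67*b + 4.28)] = (-17.313888*b^5 + 152.492736*b^4 + 84.849488*b^3 + 185.721504*b^2 - 113.792448*b + 39.7284)/(8.741816*b^9 + 9.675408*b^8 + 37.560804*b^7 + 80.007712*b^6 + 88.887786*b^5 + 164.915412*b^4 + 184.351731*b^3 + 133.301028*b^2 + 146.730384*b + 78.402752)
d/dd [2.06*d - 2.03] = 2.06000000000000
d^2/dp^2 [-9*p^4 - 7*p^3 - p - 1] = 6*p*(-18*p - 7)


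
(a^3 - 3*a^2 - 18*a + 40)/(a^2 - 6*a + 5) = (a^2 + 2*a - 8)/(a - 1)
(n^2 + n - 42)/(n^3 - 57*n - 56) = (n - 6)/(n^2 - 7*n - 8)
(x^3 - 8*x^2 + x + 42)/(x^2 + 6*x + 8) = (x^2 - 10*x + 21)/(x + 4)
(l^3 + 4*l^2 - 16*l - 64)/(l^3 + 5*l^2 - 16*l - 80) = (l + 4)/(l + 5)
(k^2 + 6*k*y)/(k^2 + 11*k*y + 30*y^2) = k/(k + 5*y)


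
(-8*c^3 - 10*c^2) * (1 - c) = 8*c^4 + 2*c^3 - 10*c^2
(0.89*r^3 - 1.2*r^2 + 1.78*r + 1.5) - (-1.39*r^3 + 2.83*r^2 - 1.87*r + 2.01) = 2.28*r^3 - 4.03*r^2 + 3.65*r - 0.51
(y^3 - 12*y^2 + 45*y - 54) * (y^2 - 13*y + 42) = y^5 - 25*y^4 + 243*y^3 - 1143*y^2 + 2592*y - 2268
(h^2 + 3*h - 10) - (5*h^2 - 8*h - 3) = -4*h^2 + 11*h - 7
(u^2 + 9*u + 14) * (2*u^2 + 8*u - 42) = 2*u^4 + 26*u^3 + 58*u^2 - 266*u - 588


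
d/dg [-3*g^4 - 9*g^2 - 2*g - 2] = -12*g^3 - 18*g - 2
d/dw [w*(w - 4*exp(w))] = -w*(4*exp(w) - 1) + w - 4*exp(w)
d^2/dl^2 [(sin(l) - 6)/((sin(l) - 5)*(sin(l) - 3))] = (-sin(l)^5 + 16*sin(l)^4 - 52*sin(l)^3 - 132*sin(l)^2 + 693*sin(l) - 348)/((sin(l) - 5)^3*(sin(l) - 3)^3)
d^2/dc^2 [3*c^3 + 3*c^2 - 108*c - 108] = 18*c + 6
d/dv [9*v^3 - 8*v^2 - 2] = v*(27*v - 16)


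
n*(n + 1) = n^2 + n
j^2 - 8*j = j*(j - 8)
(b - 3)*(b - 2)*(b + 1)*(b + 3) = b^4 - b^3 - 11*b^2 + 9*b + 18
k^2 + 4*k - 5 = (k - 1)*(k + 5)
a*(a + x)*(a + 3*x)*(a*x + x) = a^4*x + 4*a^3*x^2 + a^3*x + 3*a^2*x^3 + 4*a^2*x^2 + 3*a*x^3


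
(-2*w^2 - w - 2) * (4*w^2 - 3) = -8*w^4 - 4*w^3 - 2*w^2 + 3*w + 6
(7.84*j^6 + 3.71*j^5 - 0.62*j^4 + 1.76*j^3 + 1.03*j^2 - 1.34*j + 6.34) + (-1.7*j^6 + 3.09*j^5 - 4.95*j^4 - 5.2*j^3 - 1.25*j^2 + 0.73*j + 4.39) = 6.14*j^6 + 6.8*j^5 - 5.57*j^4 - 3.44*j^3 - 0.22*j^2 - 0.61*j + 10.73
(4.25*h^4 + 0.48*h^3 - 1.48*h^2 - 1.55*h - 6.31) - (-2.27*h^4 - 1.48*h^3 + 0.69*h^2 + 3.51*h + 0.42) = 6.52*h^4 + 1.96*h^3 - 2.17*h^2 - 5.06*h - 6.73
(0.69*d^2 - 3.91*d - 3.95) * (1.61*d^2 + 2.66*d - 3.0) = 1.1109*d^4 - 4.4597*d^3 - 18.8301*d^2 + 1.223*d + 11.85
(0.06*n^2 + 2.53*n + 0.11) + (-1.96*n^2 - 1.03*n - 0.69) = -1.9*n^2 + 1.5*n - 0.58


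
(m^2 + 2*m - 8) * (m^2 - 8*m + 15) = m^4 - 6*m^3 - 9*m^2 + 94*m - 120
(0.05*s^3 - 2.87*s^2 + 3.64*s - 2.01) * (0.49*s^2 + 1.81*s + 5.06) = 0.0245*s^5 - 1.3158*s^4 - 3.1581*s^3 - 8.9187*s^2 + 14.7803*s - 10.1706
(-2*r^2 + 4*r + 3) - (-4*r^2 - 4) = 2*r^2 + 4*r + 7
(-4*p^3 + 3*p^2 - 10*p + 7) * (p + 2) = -4*p^4 - 5*p^3 - 4*p^2 - 13*p + 14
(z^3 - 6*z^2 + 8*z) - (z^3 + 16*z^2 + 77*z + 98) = -22*z^2 - 69*z - 98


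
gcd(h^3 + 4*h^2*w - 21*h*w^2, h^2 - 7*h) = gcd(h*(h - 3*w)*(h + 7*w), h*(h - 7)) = h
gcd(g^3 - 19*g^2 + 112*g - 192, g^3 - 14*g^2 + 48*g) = g - 8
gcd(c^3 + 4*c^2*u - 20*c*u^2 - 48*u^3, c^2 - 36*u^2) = c + 6*u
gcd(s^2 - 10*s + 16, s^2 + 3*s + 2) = 1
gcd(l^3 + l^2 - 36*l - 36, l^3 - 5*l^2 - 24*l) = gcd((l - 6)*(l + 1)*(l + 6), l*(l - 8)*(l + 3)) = 1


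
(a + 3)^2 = a^2 + 6*a + 9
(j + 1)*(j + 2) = j^2 + 3*j + 2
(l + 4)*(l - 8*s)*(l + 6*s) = l^3 - 2*l^2*s + 4*l^2 - 48*l*s^2 - 8*l*s - 192*s^2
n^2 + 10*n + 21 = (n + 3)*(n + 7)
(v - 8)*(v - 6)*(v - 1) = v^3 - 15*v^2 + 62*v - 48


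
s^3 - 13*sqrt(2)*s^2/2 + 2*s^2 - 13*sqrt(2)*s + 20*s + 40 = (s + 2)*(s - 4*sqrt(2))*(s - 5*sqrt(2)/2)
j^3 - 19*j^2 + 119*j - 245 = (j - 7)^2*(j - 5)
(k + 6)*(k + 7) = k^2 + 13*k + 42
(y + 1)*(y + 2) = y^2 + 3*y + 2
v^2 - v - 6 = (v - 3)*(v + 2)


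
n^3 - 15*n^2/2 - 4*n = n*(n - 8)*(n + 1/2)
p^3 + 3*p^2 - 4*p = p*(p - 1)*(p + 4)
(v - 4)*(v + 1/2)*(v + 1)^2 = v^4 - 3*v^3/2 - 8*v^2 - 15*v/2 - 2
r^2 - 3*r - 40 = (r - 8)*(r + 5)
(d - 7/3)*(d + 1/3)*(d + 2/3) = d^3 - 4*d^2/3 - 19*d/9 - 14/27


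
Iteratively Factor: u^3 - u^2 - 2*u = (u - 2)*(u^2 + u) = (u - 2)*(u + 1)*(u)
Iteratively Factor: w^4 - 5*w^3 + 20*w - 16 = (w - 1)*(w^3 - 4*w^2 - 4*w + 16) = (w - 1)*(w + 2)*(w^2 - 6*w + 8) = (w - 4)*(w - 1)*(w + 2)*(w - 2)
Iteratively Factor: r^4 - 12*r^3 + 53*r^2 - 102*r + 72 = (r - 2)*(r^3 - 10*r^2 + 33*r - 36) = (r - 3)*(r - 2)*(r^2 - 7*r + 12) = (r - 4)*(r - 3)*(r - 2)*(r - 3)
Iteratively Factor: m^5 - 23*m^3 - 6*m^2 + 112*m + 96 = (m - 4)*(m^4 + 4*m^3 - 7*m^2 - 34*m - 24) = (m - 4)*(m + 2)*(m^3 + 2*m^2 - 11*m - 12) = (m - 4)*(m - 3)*(m + 2)*(m^2 + 5*m + 4) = (m - 4)*(m - 3)*(m + 1)*(m + 2)*(m + 4)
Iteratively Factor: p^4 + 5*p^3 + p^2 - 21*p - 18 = (p + 3)*(p^3 + 2*p^2 - 5*p - 6) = (p + 1)*(p + 3)*(p^2 + p - 6) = (p - 2)*(p + 1)*(p + 3)*(p + 3)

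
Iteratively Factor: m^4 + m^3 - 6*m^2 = (m)*(m^3 + m^2 - 6*m) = m*(m - 2)*(m^2 + 3*m) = m*(m - 2)*(m + 3)*(m)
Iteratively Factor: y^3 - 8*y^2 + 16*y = (y)*(y^2 - 8*y + 16) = y*(y - 4)*(y - 4)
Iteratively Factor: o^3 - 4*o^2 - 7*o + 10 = (o - 5)*(o^2 + o - 2) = (o - 5)*(o - 1)*(o + 2)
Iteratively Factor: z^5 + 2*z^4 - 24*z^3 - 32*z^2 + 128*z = (z)*(z^4 + 2*z^3 - 24*z^2 - 32*z + 128) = z*(z + 4)*(z^3 - 2*z^2 - 16*z + 32) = z*(z - 2)*(z + 4)*(z^2 - 16) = z*(z - 4)*(z - 2)*(z + 4)*(z + 4)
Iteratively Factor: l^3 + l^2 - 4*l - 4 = (l + 2)*(l^2 - l - 2) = (l + 1)*(l + 2)*(l - 2)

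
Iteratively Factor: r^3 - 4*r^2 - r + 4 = (r - 4)*(r^2 - 1) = (r - 4)*(r + 1)*(r - 1)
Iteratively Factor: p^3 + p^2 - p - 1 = (p - 1)*(p^2 + 2*p + 1) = (p - 1)*(p + 1)*(p + 1)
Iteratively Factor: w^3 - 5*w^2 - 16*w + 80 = (w - 4)*(w^2 - w - 20) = (w - 4)*(w + 4)*(w - 5)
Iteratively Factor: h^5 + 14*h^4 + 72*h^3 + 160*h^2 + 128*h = (h + 4)*(h^4 + 10*h^3 + 32*h^2 + 32*h) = (h + 4)^2*(h^3 + 6*h^2 + 8*h) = (h + 2)*(h + 4)^2*(h^2 + 4*h) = (h + 2)*(h + 4)^3*(h)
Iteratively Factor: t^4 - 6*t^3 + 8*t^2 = (t)*(t^3 - 6*t^2 + 8*t) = t*(t - 4)*(t^2 - 2*t) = t*(t - 4)*(t - 2)*(t)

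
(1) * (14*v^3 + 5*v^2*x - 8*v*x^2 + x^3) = 14*v^3 + 5*v^2*x - 8*v*x^2 + x^3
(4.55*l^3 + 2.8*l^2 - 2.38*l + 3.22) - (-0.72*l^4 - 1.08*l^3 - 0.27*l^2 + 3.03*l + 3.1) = 0.72*l^4 + 5.63*l^3 + 3.07*l^2 - 5.41*l + 0.12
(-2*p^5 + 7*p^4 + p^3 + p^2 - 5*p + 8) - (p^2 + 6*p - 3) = -2*p^5 + 7*p^4 + p^3 - 11*p + 11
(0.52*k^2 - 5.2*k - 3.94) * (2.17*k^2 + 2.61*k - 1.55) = 1.1284*k^4 - 9.9268*k^3 - 22.9278*k^2 - 2.2234*k + 6.107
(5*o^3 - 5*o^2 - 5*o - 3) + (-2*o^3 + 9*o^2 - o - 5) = 3*o^3 + 4*o^2 - 6*o - 8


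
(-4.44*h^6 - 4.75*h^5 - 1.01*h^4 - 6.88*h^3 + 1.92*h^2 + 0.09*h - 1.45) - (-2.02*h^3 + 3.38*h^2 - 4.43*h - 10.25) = -4.44*h^6 - 4.75*h^5 - 1.01*h^4 - 4.86*h^3 - 1.46*h^2 + 4.52*h + 8.8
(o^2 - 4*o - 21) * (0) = 0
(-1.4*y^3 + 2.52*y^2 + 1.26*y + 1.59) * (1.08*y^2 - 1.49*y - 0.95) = -1.512*y^5 + 4.8076*y^4 - 1.064*y^3 - 2.5542*y^2 - 3.5661*y - 1.5105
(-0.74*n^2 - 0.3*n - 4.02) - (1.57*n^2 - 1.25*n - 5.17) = -2.31*n^2 + 0.95*n + 1.15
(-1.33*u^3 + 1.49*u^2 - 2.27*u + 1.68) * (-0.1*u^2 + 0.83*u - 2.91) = 0.133*u^5 - 1.2529*u^4 + 5.334*u^3 - 6.388*u^2 + 8.0001*u - 4.8888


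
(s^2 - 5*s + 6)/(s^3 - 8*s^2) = (s^2 - 5*s + 6)/(s^2*(s - 8))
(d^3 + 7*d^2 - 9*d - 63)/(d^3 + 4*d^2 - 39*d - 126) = (d - 3)/(d - 6)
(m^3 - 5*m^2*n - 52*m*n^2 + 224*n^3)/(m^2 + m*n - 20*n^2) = (m^2 - m*n - 56*n^2)/(m + 5*n)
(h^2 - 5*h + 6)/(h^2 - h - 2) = (h - 3)/(h + 1)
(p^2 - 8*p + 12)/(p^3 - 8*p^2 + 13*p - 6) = (p - 2)/(p^2 - 2*p + 1)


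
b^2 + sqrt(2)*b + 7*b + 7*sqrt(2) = (b + 7)*(b + sqrt(2))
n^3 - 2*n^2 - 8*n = n*(n - 4)*(n + 2)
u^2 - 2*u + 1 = (u - 1)^2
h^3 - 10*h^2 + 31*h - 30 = (h - 5)*(h - 3)*(h - 2)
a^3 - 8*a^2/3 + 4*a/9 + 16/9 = (a - 2)*(a - 4/3)*(a + 2/3)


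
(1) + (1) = 2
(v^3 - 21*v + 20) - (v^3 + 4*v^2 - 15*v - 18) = -4*v^2 - 6*v + 38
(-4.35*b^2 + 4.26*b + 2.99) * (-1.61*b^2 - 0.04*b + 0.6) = 7.0035*b^4 - 6.6846*b^3 - 7.5943*b^2 + 2.4364*b + 1.794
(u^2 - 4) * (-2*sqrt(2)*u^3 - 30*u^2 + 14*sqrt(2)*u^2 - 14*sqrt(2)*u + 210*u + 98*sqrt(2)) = -2*sqrt(2)*u^5 - 30*u^4 + 14*sqrt(2)*u^4 - 6*sqrt(2)*u^3 + 210*u^3 + 42*sqrt(2)*u^2 + 120*u^2 - 840*u + 56*sqrt(2)*u - 392*sqrt(2)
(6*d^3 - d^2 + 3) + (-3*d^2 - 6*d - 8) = 6*d^3 - 4*d^2 - 6*d - 5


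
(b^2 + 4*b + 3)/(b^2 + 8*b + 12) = (b^2 + 4*b + 3)/(b^2 + 8*b + 12)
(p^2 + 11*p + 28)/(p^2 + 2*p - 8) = (p + 7)/(p - 2)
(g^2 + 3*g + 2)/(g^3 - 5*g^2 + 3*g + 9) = (g + 2)/(g^2 - 6*g + 9)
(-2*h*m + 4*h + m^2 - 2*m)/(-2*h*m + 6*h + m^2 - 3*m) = (m - 2)/(m - 3)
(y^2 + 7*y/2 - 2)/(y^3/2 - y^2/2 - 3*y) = (-2*y^2 - 7*y + 4)/(y*(-y^2 + y + 6))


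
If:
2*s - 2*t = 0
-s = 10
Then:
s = -10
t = -10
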